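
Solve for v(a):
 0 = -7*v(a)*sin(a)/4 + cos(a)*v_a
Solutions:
 v(a) = C1/cos(a)^(7/4)


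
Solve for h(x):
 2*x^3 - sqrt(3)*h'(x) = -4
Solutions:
 h(x) = C1 + sqrt(3)*x^4/6 + 4*sqrt(3)*x/3


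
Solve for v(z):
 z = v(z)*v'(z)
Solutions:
 v(z) = -sqrt(C1 + z^2)
 v(z) = sqrt(C1 + z^2)


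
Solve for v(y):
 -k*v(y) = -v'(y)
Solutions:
 v(y) = C1*exp(k*y)


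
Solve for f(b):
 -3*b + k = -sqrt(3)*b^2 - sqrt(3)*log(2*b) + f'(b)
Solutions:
 f(b) = C1 + sqrt(3)*b^3/3 - 3*b^2/2 + b*k + sqrt(3)*b*log(b) - sqrt(3)*b + sqrt(3)*b*log(2)


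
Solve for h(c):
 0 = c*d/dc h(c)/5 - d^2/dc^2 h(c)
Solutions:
 h(c) = C1 + C2*erfi(sqrt(10)*c/10)


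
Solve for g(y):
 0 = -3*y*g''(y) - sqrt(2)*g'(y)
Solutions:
 g(y) = C1 + C2*y^(1 - sqrt(2)/3)


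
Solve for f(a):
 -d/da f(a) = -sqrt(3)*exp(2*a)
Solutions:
 f(a) = C1 + sqrt(3)*exp(2*a)/2


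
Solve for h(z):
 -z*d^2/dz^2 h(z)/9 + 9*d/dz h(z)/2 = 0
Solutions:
 h(z) = C1 + C2*z^(83/2)


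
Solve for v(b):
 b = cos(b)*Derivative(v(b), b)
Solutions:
 v(b) = C1 + Integral(b/cos(b), b)


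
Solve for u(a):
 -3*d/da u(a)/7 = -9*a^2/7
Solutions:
 u(a) = C1 + a^3


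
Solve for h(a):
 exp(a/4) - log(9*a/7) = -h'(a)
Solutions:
 h(a) = C1 + a*log(a) + a*(-log(7) - 1 + 2*log(3)) - 4*exp(a/4)


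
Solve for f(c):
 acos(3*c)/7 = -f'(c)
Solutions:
 f(c) = C1 - c*acos(3*c)/7 + sqrt(1 - 9*c^2)/21


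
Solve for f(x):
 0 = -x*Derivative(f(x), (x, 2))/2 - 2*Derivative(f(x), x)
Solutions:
 f(x) = C1 + C2/x^3


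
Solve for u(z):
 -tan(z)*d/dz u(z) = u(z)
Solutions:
 u(z) = C1/sin(z)


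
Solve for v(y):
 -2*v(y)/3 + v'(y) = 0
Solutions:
 v(y) = C1*exp(2*y/3)


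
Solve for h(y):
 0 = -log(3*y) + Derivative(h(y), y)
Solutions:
 h(y) = C1 + y*log(y) - y + y*log(3)


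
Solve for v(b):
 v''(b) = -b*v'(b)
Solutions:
 v(b) = C1 + C2*erf(sqrt(2)*b/2)


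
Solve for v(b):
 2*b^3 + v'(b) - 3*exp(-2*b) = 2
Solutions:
 v(b) = C1 - b^4/2 + 2*b - 3*exp(-2*b)/2


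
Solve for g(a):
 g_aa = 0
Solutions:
 g(a) = C1 + C2*a


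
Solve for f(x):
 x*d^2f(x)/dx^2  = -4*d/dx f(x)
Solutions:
 f(x) = C1 + C2/x^3


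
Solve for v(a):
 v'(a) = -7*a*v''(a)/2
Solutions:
 v(a) = C1 + C2*a^(5/7)


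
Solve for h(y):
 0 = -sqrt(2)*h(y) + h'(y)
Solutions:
 h(y) = C1*exp(sqrt(2)*y)


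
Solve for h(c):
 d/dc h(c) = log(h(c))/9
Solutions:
 li(h(c)) = C1 + c/9


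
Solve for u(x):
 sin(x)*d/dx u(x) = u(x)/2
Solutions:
 u(x) = C1*(cos(x) - 1)^(1/4)/(cos(x) + 1)^(1/4)


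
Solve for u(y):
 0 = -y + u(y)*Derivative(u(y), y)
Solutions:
 u(y) = -sqrt(C1 + y^2)
 u(y) = sqrt(C1 + y^2)


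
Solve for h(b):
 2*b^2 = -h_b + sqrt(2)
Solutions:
 h(b) = C1 - 2*b^3/3 + sqrt(2)*b


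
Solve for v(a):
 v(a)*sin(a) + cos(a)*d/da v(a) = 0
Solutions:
 v(a) = C1*cos(a)


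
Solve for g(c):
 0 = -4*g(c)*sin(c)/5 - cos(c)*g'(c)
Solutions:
 g(c) = C1*cos(c)^(4/5)


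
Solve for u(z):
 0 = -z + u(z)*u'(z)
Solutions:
 u(z) = -sqrt(C1 + z^2)
 u(z) = sqrt(C1 + z^2)


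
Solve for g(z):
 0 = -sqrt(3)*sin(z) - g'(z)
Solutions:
 g(z) = C1 + sqrt(3)*cos(z)


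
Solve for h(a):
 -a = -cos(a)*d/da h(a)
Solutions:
 h(a) = C1 + Integral(a/cos(a), a)


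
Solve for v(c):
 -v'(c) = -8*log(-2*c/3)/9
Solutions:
 v(c) = C1 + 8*c*log(-c)/9 + 8*c*(-log(3) - 1 + log(2))/9


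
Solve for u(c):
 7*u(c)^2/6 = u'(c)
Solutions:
 u(c) = -6/(C1 + 7*c)


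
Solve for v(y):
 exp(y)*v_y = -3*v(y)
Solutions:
 v(y) = C1*exp(3*exp(-y))


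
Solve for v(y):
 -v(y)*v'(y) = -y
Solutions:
 v(y) = -sqrt(C1 + y^2)
 v(y) = sqrt(C1 + y^2)


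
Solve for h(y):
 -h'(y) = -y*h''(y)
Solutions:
 h(y) = C1 + C2*y^2


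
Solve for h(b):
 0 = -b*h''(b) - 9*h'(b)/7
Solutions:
 h(b) = C1 + C2/b^(2/7)


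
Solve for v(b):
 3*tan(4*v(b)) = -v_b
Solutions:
 v(b) = -asin(C1*exp(-12*b))/4 + pi/4
 v(b) = asin(C1*exp(-12*b))/4


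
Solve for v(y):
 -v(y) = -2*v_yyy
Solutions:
 v(y) = C3*exp(2^(2/3)*y/2) + (C1*sin(2^(2/3)*sqrt(3)*y/4) + C2*cos(2^(2/3)*sqrt(3)*y/4))*exp(-2^(2/3)*y/4)


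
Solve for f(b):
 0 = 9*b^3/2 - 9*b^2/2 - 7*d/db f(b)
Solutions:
 f(b) = C1 + 9*b^4/56 - 3*b^3/14


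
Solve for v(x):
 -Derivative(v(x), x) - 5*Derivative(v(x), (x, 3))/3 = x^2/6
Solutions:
 v(x) = C1 + C2*sin(sqrt(15)*x/5) + C3*cos(sqrt(15)*x/5) - x^3/18 + 5*x/9


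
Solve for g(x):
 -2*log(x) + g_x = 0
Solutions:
 g(x) = C1 + 2*x*log(x) - 2*x


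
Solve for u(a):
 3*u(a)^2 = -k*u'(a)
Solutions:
 u(a) = k/(C1*k + 3*a)


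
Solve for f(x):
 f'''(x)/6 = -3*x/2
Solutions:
 f(x) = C1 + C2*x + C3*x^2 - 3*x^4/8


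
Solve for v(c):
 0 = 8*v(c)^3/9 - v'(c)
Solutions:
 v(c) = -3*sqrt(2)*sqrt(-1/(C1 + 8*c))/2
 v(c) = 3*sqrt(2)*sqrt(-1/(C1 + 8*c))/2


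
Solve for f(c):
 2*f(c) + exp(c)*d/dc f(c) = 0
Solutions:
 f(c) = C1*exp(2*exp(-c))


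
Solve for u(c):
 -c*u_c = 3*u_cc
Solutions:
 u(c) = C1 + C2*erf(sqrt(6)*c/6)


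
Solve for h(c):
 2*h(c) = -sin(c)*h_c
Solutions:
 h(c) = C1*(cos(c) + 1)/(cos(c) - 1)


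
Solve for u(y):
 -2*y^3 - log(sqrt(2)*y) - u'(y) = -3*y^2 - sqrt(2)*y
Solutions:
 u(y) = C1 - y^4/2 + y^3 + sqrt(2)*y^2/2 - y*log(y) - y*log(2)/2 + y


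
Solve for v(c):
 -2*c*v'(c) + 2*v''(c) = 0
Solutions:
 v(c) = C1 + C2*erfi(sqrt(2)*c/2)


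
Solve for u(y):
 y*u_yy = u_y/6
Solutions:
 u(y) = C1 + C2*y^(7/6)


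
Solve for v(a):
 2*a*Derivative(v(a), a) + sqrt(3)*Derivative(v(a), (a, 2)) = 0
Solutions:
 v(a) = C1 + C2*erf(3^(3/4)*a/3)


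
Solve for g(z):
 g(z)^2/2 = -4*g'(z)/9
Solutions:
 g(z) = 8/(C1 + 9*z)


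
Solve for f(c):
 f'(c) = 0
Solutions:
 f(c) = C1


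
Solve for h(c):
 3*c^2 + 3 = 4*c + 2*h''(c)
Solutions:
 h(c) = C1 + C2*c + c^4/8 - c^3/3 + 3*c^2/4


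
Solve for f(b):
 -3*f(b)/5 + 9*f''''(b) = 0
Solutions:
 f(b) = C1*exp(-15^(3/4)*b/15) + C2*exp(15^(3/4)*b/15) + C3*sin(15^(3/4)*b/15) + C4*cos(15^(3/4)*b/15)


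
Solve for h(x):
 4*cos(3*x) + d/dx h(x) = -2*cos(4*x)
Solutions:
 h(x) = C1 - 4*sin(3*x)/3 - sin(4*x)/2


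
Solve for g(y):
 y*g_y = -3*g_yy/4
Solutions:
 g(y) = C1 + C2*erf(sqrt(6)*y/3)


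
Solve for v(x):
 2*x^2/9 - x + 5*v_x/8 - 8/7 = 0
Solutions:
 v(x) = C1 - 16*x^3/135 + 4*x^2/5 + 64*x/35


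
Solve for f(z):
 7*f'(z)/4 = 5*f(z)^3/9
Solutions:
 f(z) = -3*sqrt(14)*sqrt(-1/(C1 + 20*z))/2
 f(z) = 3*sqrt(14)*sqrt(-1/(C1 + 20*z))/2


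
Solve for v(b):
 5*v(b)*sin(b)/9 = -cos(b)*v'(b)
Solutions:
 v(b) = C1*cos(b)^(5/9)


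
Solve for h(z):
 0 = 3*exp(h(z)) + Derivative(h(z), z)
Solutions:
 h(z) = log(1/(C1 + 3*z))


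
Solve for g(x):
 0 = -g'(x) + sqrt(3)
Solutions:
 g(x) = C1 + sqrt(3)*x


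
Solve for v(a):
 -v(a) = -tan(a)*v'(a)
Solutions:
 v(a) = C1*sin(a)


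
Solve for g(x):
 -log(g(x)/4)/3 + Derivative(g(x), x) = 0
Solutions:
 3*Integral(1/(-log(_y) + 2*log(2)), (_y, g(x))) = C1 - x


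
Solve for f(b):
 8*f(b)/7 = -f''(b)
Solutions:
 f(b) = C1*sin(2*sqrt(14)*b/7) + C2*cos(2*sqrt(14)*b/7)


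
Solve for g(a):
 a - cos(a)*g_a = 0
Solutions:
 g(a) = C1 + Integral(a/cos(a), a)


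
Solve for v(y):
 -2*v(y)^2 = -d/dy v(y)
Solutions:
 v(y) = -1/(C1 + 2*y)


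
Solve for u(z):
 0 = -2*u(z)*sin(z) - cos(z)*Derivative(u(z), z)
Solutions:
 u(z) = C1*cos(z)^2


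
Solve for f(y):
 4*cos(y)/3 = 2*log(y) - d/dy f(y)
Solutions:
 f(y) = C1 + 2*y*log(y) - 2*y - 4*sin(y)/3


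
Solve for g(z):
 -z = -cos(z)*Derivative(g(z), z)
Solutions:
 g(z) = C1 + Integral(z/cos(z), z)


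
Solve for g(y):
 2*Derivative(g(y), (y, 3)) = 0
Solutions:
 g(y) = C1 + C2*y + C3*y^2


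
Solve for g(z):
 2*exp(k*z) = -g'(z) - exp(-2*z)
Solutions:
 g(z) = C1 + exp(-2*z)/2 - 2*exp(k*z)/k


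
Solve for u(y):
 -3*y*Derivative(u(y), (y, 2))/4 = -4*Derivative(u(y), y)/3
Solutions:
 u(y) = C1 + C2*y^(25/9)


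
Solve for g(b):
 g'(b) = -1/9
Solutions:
 g(b) = C1 - b/9


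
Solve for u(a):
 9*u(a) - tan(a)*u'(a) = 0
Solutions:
 u(a) = C1*sin(a)^9


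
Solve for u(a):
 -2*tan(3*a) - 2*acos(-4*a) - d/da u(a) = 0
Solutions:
 u(a) = C1 - 2*a*acos(-4*a) - sqrt(1 - 16*a^2)/2 + 2*log(cos(3*a))/3


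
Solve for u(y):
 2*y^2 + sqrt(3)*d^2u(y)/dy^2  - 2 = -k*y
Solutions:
 u(y) = C1 + C2*y - sqrt(3)*k*y^3/18 - sqrt(3)*y^4/18 + sqrt(3)*y^2/3


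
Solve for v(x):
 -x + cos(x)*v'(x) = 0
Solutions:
 v(x) = C1 + Integral(x/cos(x), x)


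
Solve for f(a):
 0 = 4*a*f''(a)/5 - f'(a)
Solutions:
 f(a) = C1 + C2*a^(9/4)


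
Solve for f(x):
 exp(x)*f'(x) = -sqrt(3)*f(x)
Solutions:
 f(x) = C1*exp(sqrt(3)*exp(-x))


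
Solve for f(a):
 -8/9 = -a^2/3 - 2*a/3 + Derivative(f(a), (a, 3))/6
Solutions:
 f(a) = C1 + C2*a + C3*a^2 + a^5/30 + a^4/6 - 8*a^3/9


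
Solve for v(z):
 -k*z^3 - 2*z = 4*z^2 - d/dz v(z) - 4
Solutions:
 v(z) = C1 + k*z^4/4 + 4*z^3/3 + z^2 - 4*z


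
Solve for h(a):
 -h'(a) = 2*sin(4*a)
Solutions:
 h(a) = C1 + cos(4*a)/2


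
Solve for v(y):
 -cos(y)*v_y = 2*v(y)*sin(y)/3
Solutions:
 v(y) = C1*cos(y)^(2/3)


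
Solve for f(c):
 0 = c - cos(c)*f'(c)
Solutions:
 f(c) = C1 + Integral(c/cos(c), c)


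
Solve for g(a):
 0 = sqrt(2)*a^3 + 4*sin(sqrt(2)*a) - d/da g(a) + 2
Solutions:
 g(a) = C1 + sqrt(2)*a^4/4 + 2*a - 2*sqrt(2)*cos(sqrt(2)*a)


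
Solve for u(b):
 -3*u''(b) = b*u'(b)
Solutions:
 u(b) = C1 + C2*erf(sqrt(6)*b/6)


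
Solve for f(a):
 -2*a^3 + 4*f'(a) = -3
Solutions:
 f(a) = C1 + a^4/8 - 3*a/4


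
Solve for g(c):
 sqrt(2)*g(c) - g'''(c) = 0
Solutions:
 g(c) = C3*exp(2^(1/6)*c) + (C1*sin(2^(1/6)*sqrt(3)*c/2) + C2*cos(2^(1/6)*sqrt(3)*c/2))*exp(-2^(1/6)*c/2)


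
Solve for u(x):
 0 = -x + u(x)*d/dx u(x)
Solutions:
 u(x) = -sqrt(C1 + x^2)
 u(x) = sqrt(C1 + x^2)


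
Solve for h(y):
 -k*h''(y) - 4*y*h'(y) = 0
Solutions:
 h(y) = C1 + C2*sqrt(k)*erf(sqrt(2)*y*sqrt(1/k))


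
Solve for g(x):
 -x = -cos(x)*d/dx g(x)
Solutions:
 g(x) = C1 + Integral(x/cos(x), x)


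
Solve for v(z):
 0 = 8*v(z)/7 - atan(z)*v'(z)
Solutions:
 v(z) = C1*exp(8*Integral(1/atan(z), z)/7)


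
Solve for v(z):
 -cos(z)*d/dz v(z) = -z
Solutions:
 v(z) = C1 + Integral(z/cos(z), z)


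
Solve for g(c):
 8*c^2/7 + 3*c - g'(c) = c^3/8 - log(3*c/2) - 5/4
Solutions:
 g(c) = C1 - c^4/32 + 8*c^3/21 + 3*c^2/2 + c*log(c) + c/4 + c*log(3/2)


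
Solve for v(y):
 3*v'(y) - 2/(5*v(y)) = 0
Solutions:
 v(y) = -sqrt(C1 + 60*y)/15
 v(y) = sqrt(C1 + 60*y)/15


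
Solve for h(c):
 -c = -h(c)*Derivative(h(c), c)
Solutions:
 h(c) = -sqrt(C1 + c^2)
 h(c) = sqrt(C1 + c^2)


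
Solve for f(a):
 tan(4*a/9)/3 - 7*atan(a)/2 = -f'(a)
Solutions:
 f(a) = C1 + 7*a*atan(a)/2 - 7*log(a^2 + 1)/4 + 3*log(cos(4*a/9))/4


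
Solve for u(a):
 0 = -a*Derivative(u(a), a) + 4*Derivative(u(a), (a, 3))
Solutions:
 u(a) = C1 + Integral(C2*airyai(2^(1/3)*a/2) + C3*airybi(2^(1/3)*a/2), a)


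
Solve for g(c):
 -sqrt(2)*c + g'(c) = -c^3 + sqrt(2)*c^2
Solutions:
 g(c) = C1 - c^4/4 + sqrt(2)*c^3/3 + sqrt(2)*c^2/2


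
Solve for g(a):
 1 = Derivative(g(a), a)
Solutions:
 g(a) = C1 + a


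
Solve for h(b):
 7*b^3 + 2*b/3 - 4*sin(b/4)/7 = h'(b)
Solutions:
 h(b) = C1 + 7*b^4/4 + b^2/3 + 16*cos(b/4)/7


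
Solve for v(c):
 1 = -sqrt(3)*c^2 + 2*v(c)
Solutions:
 v(c) = sqrt(3)*c^2/2 + 1/2


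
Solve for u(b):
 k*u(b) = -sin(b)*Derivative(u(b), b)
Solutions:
 u(b) = C1*exp(k*(-log(cos(b) - 1) + log(cos(b) + 1))/2)


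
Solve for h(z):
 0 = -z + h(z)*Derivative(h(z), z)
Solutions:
 h(z) = -sqrt(C1 + z^2)
 h(z) = sqrt(C1 + z^2)


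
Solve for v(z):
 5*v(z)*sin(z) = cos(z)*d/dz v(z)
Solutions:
 v(z) = C1/cos(z)^5


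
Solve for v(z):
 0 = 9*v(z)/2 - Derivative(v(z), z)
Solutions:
 v(z) = C1*exp(9*z/2)


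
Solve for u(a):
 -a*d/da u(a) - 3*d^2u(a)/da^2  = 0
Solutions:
 u(a) = C1 + C2*erf(sqrt(6)*a/6)


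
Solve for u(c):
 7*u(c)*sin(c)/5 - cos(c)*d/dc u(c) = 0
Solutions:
 u(c) = C1/cos(c)^(7/5)


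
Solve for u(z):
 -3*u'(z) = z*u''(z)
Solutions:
 u(z) = C1 + C2/z^2


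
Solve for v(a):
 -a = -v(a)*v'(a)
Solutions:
 v(a) = -sqrt(C1 + a^2)
 v(a) = sqrt(C1 + a^2)


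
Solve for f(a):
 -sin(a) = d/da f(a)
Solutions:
 f(a) = C1 + cos(a)


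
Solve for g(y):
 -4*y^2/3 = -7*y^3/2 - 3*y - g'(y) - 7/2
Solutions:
 g(y) = C1 - 7*y^4/8 + 4*y^3/9 - 3*y^2/2 - 7*y/2


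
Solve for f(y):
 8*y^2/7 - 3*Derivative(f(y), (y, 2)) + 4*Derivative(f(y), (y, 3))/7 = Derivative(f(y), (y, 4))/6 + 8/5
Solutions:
 f(y) = C1 + C2*y + 2*y^4/63 + 32*y^3/1323 - 12688*y^2/46305 + (C3*sin(3*sqrt(82)*y/7) + C4*cos(3*sqrt(82)*y/7))*exp(12*y/7)


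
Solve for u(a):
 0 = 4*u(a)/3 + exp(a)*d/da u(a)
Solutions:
 u(a) = C1*exp(4*exp(-a)/3)


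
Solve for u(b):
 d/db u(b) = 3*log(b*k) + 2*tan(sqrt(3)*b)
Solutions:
 u(b) = C1 + 3*b*log(b*k) - 3*b - 2*sqrt(3)*log(cos(sqrt(3)*b))/3


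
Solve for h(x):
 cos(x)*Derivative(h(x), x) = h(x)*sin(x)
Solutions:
 h(x) = C1/cos(x)


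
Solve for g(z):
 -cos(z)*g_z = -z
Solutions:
 g(z) = C1 + Integral(z/cos(z), z)


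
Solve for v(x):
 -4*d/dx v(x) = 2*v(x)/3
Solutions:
 v(x) = C1*exp(-x/6)


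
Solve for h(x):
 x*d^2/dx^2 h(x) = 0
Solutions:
 h(x) = C1 + C2*x


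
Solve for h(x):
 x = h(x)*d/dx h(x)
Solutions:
 h(x) = -sqrt(C1 + x^2)
 h(x) = sqrt(C1 + x^2)


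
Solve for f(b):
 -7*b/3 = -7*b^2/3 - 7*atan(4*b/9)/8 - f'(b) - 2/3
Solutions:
 f(b) = C1 - 7*b^3/9 + 7*b^2/6 - 7*b*atan(4*b/9)/8 - 2*b/3 + 63*log(16*b^2 + 81)/64


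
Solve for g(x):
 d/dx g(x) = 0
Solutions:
 g(x) = C1


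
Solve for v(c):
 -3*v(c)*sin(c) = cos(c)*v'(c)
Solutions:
 v(c) = C1*cos(c)^3


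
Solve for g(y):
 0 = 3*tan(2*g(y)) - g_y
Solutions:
 g(y) = -asin(C1*exp(6*y))/2 + pi/2
 g(y) = asin(C1*exp(6*y))/2


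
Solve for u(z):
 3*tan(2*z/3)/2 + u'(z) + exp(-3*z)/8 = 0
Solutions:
 u(z) = C1 - 9*log(tan(2*z/3)^2 + 1)/8 + exp(-3*z)/24


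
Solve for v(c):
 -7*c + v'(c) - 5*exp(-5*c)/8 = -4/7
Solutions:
 v(c) = C1 + 7*c^2/2 - 4*c/7 - exp(-5*c)/8


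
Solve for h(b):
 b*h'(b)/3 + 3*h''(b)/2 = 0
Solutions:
 h(b) = C1 + C2*erf(b/3)


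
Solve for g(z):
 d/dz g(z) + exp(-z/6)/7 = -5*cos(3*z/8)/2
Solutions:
 g(z) = C1 - 20*sin(3*z/8)/3 + 6*exp(-z/6)/7


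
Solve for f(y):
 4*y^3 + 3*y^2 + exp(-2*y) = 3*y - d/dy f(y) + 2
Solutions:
 f(y) = C1 - y^4 - y^3 + 3*y^2/2 + 2*y + exp(-2*y)/2


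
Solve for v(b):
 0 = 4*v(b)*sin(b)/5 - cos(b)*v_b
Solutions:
 v(b) = C1/cos(b)^(4/5)


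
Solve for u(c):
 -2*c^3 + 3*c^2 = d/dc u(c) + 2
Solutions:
 u(c) = C1 - c^4/2 + c^3 - 2*c


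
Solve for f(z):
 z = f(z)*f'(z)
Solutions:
 f(z) = -sqrt(C1 + z^2)
 f(z) = sqrt(C1 + z^2)


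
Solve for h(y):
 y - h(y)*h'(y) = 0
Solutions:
 h(y) = -sqrt(C1 + y^2)
 h(y) = sqrt(C1 + y^2)


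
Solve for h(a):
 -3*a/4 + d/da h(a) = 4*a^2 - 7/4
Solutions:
 h(a) = C1 + 4*a^3/3 + 3*a^2/8 - 7*a/4


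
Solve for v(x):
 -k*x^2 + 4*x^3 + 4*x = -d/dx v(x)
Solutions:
 v(x) = C1 + k*x^3/3 - x^4 - 2*x^2


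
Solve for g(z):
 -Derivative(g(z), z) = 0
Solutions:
 g(z) = C1


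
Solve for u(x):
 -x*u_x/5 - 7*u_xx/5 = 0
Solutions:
 u(x) = C1 + C2*erf(sqrt(14)*x/14)


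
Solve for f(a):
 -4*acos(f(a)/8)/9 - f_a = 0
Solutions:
 Integral(1/acos(_y/8), (_y, f(a))) = C1 - 4*a/9


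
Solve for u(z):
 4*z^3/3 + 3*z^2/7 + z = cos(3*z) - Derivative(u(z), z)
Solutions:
 u(z) = C1 - z^4/3 - z^3/7 - z^2/2 + sin(3*z)/3


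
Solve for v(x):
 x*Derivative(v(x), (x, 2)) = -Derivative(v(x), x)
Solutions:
 v(x) = C1 + C2*log(x)


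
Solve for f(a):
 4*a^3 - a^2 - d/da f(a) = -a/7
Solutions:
 f(a) = C1 + a^4 - a^3/3 + a^2/14


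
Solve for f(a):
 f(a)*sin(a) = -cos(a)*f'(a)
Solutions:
 f(a) = C1*cos(a)


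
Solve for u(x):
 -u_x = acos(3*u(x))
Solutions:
 Integral(1/acos(3*_y), (_y, u(x))) = C1 - x


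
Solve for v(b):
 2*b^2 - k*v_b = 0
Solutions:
 v(b) = C1 + 2*b^3/(3*k)


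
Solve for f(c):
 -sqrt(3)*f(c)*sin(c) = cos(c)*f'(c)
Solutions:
 f(c) = C1*cos(c)^(sqrt(3))


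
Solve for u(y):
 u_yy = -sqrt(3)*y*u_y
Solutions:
 u(y) = C1 + C2*erf(sqrt(2)*3^(1/4)*y/2)


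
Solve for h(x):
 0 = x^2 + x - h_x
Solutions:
 h(x) = C1 + x^3/3 + x^2/2


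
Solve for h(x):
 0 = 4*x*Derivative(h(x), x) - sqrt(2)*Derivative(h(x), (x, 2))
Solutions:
 h(x) = C1 + C2*erfi(2^(1/4)*x)


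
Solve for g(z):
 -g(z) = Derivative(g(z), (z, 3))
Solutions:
 g(z) = C3*exp(-z) + (C1*sin(sqrt(3)*z/2) + C2*cos(sqrt(3)*z/2))*exp(z/2)


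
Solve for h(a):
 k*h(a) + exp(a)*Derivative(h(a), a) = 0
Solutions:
 h(a) = C1*exp(k*exp(-a))


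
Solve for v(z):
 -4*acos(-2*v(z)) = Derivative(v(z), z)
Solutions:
 Integral(1/acos(-2*_y), (_y, v(z))) = C1 - 4*z


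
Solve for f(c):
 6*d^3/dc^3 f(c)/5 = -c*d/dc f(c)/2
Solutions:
 f(c) = C1 + Integral(C2*airyai(-90^(1/3)*c/6) + C3*airybi(-90^(1/3)*c/6), c)


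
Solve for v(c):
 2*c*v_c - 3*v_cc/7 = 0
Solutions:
 v(c) = C1 + C2*erfi(sqrt(21)*c/3)


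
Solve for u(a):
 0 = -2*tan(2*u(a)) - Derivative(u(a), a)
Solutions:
 u(a) = -asin(C1*exp(-4*a))/2 + pi/2
 u(a) = asin(C1*exp(-4*a))/2


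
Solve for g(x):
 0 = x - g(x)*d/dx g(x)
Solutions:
 g(x) = -sqrt(C1 + x^2)
 g(x) = sqrt(C1 + x^2)


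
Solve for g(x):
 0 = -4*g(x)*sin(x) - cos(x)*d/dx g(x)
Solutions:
 g(x) = C1*cos(x)^4


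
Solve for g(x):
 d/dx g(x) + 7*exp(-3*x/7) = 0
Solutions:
 g(x) = C1 + 49*exp(-3*x/7)/3


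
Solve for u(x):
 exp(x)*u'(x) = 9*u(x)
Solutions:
 u(x) = C1*exp(-9*exp(-x))


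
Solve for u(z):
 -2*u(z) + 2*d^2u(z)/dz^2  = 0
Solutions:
 u(z) = C1*exp(-z) + C2*exp(z)


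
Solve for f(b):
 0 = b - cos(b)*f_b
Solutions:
 f(b) = C1 + Integral(b/cos(b), b)


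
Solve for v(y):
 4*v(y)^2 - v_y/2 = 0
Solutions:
 v(y) = -1/(C1 + 8*y)


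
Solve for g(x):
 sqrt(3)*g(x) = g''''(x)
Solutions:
 g(x) = C1*exp(-3^(1/8)*x) + C2*exp(3^(1/8)*x) + C3*sin(3^(1/8)*x) + C4*cos(3^(1/8)*x)


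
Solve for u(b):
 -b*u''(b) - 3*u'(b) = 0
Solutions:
 u(b) = C1 + C2/b^2


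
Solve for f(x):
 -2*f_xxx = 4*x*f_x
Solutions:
 f(x) = C1 + Integral(C2*airyai(-2^(1/3)*x) + C3*airybi(-2^(1/3)*x), x)


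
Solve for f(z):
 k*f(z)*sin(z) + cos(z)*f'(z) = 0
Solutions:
 f(z) = C1*exp(k*log(cos(z)))


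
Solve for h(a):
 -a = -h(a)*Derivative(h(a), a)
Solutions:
 h(a) = -sqrt(C1 + a^2)
 h(a) = sqrt(C1 + a^2)


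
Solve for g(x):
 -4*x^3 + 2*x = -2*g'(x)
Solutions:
 g(x) = C1 + x^4/2 - x^2/2


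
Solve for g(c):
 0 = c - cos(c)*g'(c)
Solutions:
 g(c) = C1 + Integral(c/cos(c), c)


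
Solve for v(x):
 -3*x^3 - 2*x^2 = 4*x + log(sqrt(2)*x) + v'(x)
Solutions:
 v(x) = C1 - 3*x^4/4 - 2*x^3/3 - 2*x^2 - x*log(x) - x*log(2)/2 + x


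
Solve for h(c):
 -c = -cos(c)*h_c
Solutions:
 h(c) = C1 + Integral(c/cos(c), c)


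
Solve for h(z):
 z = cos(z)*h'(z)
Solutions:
 h(z) = C1 + Integral(z/cos(z), z)


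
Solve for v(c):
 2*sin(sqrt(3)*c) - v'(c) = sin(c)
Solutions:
 v(c) = C1 + cos(c) - 2*sqrt(3)*cos(sqrt(3)*c)/3


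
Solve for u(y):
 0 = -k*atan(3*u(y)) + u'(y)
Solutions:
 Integral(1/atan(3*_y), (_y, u(y))) = C1 + k*y


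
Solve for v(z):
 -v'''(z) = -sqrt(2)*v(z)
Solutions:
 v(z) = C3*exp(2^(1/6)*z) + (C1*sin(2^(1/6)*sqrt(3)*z/2) + C2*cos(2^(1/6)*sqrt(3)*z/2))*exp(-2^(1/6)*z/2)


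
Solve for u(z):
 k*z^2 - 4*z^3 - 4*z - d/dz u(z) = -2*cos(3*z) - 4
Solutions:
 u(z) = C1 + k*z^3/3 - z^4 - 2*z^2 + 4*z + 2*sin(3*z)/3


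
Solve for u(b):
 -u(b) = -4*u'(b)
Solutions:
 u(b) = C1*exp(b/4)


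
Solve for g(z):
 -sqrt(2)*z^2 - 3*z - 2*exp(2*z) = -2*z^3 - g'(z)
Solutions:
 g(z) = C1 - z^4/2 + sqrt(2)*z^3/3 + 3*z^2/2 + exp(2*z)


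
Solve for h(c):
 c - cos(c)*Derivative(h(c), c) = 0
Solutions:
 h(c) = C1 + Integral(c/cos(c), c)


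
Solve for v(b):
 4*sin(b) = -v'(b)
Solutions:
 v(b) = C1 + 4*cos(b)


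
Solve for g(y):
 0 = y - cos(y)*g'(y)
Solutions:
 g(y) = C1 + Integral(y/cos(y), y)


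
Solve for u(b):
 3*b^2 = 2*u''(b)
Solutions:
 u(b) = C1 + C2*b + b^4/8


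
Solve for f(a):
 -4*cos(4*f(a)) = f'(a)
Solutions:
 f(a) = -asin((C1 + exp(32*a))/(C1 - exp(32*a)))/4 + pi/4
 f(a) = asin((C1 + exp(32*a))/(C1 - exp(32*a)))/4


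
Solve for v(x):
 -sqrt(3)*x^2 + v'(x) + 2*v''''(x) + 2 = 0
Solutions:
 v(x) = C1 + C4*exp(-2^(2/3)*x/2) + sqrt(3)*x^3/3 - 2*x + (C2*sin(2^(2/3)*sqrt(3)*x/4) + C3*cos(2^(2/3)*sqrt(3)*x/4))*exp(2^(2/3)*x/4)


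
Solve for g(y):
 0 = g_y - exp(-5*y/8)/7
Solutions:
 g(y) = C1 - 8*exp(-5*y/8)/35


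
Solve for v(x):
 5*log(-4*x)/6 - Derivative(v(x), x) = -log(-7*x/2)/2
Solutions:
 v(x) = C1 + 4*x*log(-x)/3 + x*(-8 + 7*log(2) + 3*log(7))/6


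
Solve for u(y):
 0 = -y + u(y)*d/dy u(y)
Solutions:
 u(y) = -sqrt(C1 + y^2)
 u(y) = sqrt(C1 + y^2)


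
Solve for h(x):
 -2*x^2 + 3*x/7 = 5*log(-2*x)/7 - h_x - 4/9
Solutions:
 h(x) = C1 + 2*x^3/3 - 3*x^2/14 + 5*x*log(-x)/7 + x*(-73 + 45*log(2))/63


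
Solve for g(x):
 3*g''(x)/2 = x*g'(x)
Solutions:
 g(x) = C1 + C2*erfi(sqrt(3)*x/3)


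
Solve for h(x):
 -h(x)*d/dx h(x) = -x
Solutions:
 h(x) = -sqrt(C1 + x^2)
 h(x) = sqrt(C1 + x^2)


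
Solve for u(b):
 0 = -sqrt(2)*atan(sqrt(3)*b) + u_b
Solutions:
 u(b) = C1 + sqrt(2)*(b*atan(sqrt(3)*b) - sqrt(3)*log(3*b^2 + 1)/6)


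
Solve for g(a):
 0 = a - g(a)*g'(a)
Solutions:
 g(a) = -sqrt(C1 + a^2)
 g(a) = sqrt(C1 + a^2)


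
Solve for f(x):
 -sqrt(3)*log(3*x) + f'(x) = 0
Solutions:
 f(x) = C1 + sqrt(3)*x*log(x) - sqrt(3)*x + sqrt(3)*x*log(3)


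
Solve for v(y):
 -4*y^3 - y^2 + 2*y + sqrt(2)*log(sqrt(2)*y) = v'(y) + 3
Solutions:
 v(y) = C1 - y^4 - y^3/3 + y^2 + sqrt(2)*y*log(y) - 3*y - sqrt(2)*y + sqrt(2)*y*log(2)/2


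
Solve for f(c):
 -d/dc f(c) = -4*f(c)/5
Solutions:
 f(c) = C1*exp(4*c/5)


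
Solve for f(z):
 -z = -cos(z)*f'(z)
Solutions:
 f(z) = C1 + Integral(z/cos(z), z)


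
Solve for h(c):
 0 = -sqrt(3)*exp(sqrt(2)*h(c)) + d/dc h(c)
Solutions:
 h(c) = sqrt(2)*(2*log(-1/(C1 + sqrt(3)*c)) - log(2))/4


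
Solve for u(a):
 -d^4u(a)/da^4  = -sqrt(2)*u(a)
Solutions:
 u(a) = C1*exp(-2^(1/8)*a) + C2*exp(2^(1/8)*a) + C3*sin(2^(1/8)*a) + C4*cos(2^(1/8)*a)


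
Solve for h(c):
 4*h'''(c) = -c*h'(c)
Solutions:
 h(c) = C1 + Integral(C2*airyai(-2^(1/3)*c/2) + C3*airybi(-2^(1/3)*c/2), c)


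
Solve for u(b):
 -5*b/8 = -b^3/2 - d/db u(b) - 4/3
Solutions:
 u(b) = C1 - b^4/8 + 5*b^2/16 - 4*b/3


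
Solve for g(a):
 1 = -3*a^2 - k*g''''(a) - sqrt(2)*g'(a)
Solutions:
 g(a) = C1 + C2*exp(2^(1/6)*a*(-1/k)^(1/3)) + C3*exp(2^(1/6)*a*(-1/k)^(1/3)*(-1 + sqrt(3)*I)/2) + C4*exp(-2^(1/6)*a*(-1/k)^(1/3)*(1 + sqrt(3)*I)/2) - sqrt(2)*a^3/2 - sqrt(2)*a/2


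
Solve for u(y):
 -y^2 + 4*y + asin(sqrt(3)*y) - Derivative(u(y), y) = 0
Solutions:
 u(y) = C1 - y^3/3 + 2*y^2 + y*asin(sqrt(3)*y) + sqrt(3)*sqrt(1 - 3*y^2)/3


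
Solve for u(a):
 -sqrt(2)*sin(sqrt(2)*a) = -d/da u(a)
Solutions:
 u(a) = C1 - cos(sqrt(2)*a)


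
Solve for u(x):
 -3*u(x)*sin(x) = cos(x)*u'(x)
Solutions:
 u(x) = C1*cos(x)^3


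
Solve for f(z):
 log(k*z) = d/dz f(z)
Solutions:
 f(z) = C1 + z*log(k*z) - z


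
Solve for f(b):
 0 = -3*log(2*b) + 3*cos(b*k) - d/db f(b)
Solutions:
 f(b) = C1 - 3*b*log(b) - 3*b*log(2) + 3*b + 3*Piecewise((sin(b*k)/k, Ne(k, 0)), (b, True))


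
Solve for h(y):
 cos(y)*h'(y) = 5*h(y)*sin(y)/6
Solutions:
 h(y) = C1/cos(y)^(5/6)


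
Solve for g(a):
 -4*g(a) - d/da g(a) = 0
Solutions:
 g(a) = C1*exp(-4*a)


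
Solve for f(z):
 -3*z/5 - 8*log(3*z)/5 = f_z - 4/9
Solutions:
 f(z) = C1 - 3*z^2/10 - 8*z*log(z)/5 - 8*z*log(3)/5 + 92*z/45


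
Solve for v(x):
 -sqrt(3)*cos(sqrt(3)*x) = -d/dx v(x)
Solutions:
 v(x) = C1 + sin(sqrt(3)*x)


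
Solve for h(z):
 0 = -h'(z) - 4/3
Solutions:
 h(z) = C1 - 4*z/3


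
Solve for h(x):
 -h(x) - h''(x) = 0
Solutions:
 h(x) = C1*sin(x) + C2*cos(x)


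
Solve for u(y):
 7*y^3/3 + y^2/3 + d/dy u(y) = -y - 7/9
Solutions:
 u(y) = C1 - 7*y^4/12 - y^3/9 - y^2/2 - 7*y/9


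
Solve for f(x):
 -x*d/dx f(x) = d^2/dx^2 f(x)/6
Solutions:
 f(x) = C1 + C2*erf(sqrt(3)*x)


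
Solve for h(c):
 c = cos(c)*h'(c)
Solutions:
 h(c) = C1 + Integral(c/cos(c), c)


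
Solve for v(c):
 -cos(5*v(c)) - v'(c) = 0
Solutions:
 v(c) = -asin((C1 + exp(10*c))/(C1 - exp(10*c)))/5 + pi/5
 v(c) = asin((C1 + exp(10*c))/(C1 - exp(10*c)))/5


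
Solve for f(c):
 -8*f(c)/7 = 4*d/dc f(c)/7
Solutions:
 f(c) = C1*exp(-2*c)


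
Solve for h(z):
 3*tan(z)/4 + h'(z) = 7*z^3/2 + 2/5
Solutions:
 h(z) = C1 + 7*z^4/8 + 2*z/5 + 3*log(cos(z))/4


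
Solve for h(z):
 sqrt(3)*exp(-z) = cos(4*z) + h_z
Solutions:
 h(z) = C1 - sin(4*z)/4 - sqrt(3)*exp(-z)


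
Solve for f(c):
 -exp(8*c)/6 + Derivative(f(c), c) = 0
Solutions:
 f(c) = C1 + exp(8*c)/48


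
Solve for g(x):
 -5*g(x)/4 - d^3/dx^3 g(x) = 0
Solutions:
 g(x) = C3*exp(-10^(1/3)*x/2) + (C1*sin(10^(1/3)*sqrt(3)*x/4) + C2*cos(10^(1/3)*sqrt(3)*x/4))*exp(10^(1/3)*x/4)


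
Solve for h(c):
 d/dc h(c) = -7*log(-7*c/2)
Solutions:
 h(c) = C1 - 7*c*log(-c) + 7*c*(-log(7) + log(2) + 1)


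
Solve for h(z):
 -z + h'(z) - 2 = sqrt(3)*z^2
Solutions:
 h(z) = C1 + sqrt(3)*z^3/3 + z^2/2 + 2*z


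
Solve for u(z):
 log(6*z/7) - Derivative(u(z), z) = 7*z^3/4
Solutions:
 u(z) = C1 - 7*z^4/16 + z*log(z) - z + z*log(6/7)


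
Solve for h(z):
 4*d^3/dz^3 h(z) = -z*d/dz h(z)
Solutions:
 h(z) = C1 + Integral(C2*airyai(-2^(1/3)*z/2) + C3*airybi(-2^(1/3)*z/2), z)


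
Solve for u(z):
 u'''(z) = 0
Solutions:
 u(z) = C1 + C2*z + C3*z^2


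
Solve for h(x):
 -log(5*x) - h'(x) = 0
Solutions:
 h(x) = C1 - x*log(x) - x*log(5) + x


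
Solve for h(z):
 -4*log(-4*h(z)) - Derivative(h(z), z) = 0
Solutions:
 Integral(1/(log(-_y) + 2*log(2)), (_y, h(z)))/4 = C1 - z


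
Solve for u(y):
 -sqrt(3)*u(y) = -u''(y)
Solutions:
 u(y) = C1*exp(-3^(1/4)*y) + C2*exp(3^(1/4)*y)


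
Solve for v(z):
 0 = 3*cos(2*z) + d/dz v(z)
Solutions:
 v(z) = C1 - 3*sin(2*z)/2


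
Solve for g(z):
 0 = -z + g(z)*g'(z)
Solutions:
 g(z) = -sqrt(C1 + z^2)
 g(z) = sqrt(C1 + z^2)


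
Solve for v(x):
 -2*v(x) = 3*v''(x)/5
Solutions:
 v(x) = C1*sin(sqrt(30)*x/3) + C2*cos(sqrt(30)*x/3)


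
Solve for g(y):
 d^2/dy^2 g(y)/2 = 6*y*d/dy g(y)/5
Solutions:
 g(y) = C1 + C2*erfi(sqrt(30)*y/5)


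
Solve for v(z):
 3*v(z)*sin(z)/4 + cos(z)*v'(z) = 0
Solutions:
 v(z) = C1*cos(z)^(3/4)


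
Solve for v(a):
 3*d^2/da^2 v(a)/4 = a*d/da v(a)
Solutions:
 v(a) = C1 + C2*erfi(sqrt(6)*a/3)


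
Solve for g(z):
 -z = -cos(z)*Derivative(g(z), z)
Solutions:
 g(z) = C1 + Integral(z/cos(z), z)


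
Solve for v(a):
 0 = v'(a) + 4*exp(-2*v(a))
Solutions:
 v(a) = log(-sqrt(C1 - 8*a))
 v(a) = log(C1 - 8*a)/2


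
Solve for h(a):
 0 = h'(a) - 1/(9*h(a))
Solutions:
 h(a) = -sqrt(C1 + 2*a)/3
 h(a) = sqrt(C1 + 2*a)/3


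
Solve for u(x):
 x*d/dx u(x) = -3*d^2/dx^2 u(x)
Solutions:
 u(x) = C1 + C2*erf(sqrt(6)*x/6)


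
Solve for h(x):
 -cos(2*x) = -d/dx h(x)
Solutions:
 h(x) = C1 + sin(2*x)/2


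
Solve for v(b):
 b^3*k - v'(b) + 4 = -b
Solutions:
 v(b) = C1 + b^4*k/4 + b^2/2 + 4*b


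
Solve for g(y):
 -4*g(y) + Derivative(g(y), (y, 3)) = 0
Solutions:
 g(y) = C3*exp(2^(2/3)*y) + (C1*sin(2^(2/3)*sqrt(3)*y/2) + C2*cos(2^(2/3)*sqrt(3)*y/2))*exp(-2^(2/3)*y/2)


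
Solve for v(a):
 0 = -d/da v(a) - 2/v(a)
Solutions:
 v(a) = -sqrt(C1 - 4*a)
 v(a) = sqrt(C1 - 4*a)


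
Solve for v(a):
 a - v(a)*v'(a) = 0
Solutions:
 v(a) = -sqrt(C1 + a^2)
 v(a) = sqrt(C1 + a^2)


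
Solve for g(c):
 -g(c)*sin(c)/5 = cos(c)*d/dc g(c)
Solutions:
 g(c) = C1*cos(c)^(1/5)


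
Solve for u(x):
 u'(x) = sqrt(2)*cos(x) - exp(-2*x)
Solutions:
 u(x) = C1 + sqrt(2)*sin(x) + exp(-2*x)/2


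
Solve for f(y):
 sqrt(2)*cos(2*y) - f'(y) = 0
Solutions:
 f(y) = C1 + sqrt(2)*sin(2*y)/2


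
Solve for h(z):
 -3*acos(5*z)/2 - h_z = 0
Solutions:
 h(z) = C1 - 3*z*acos(5*z)/2 + 3*sqrt(1 - 25*z^2)/10


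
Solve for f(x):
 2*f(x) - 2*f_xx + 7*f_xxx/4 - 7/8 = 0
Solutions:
 f(x) = C1*exp(x*(32*2^(1/3)/(21*sqrt(3201) + 1195)^(1/3) + 16 + 2^(2/3)*(21*sqrt(3201) + 1195)^(1/3))/42)*sin(2^(1/3)*sqrt(3)*x*(-2^(1/3)*(21*sqrt(3201) + 1195)^(1/3) + 32/(21*sqrt(3201) + 1195)^(1/3))/42) + C2*exp(x*(32*2^(1/3)/(21*sqrt(3201) + 1195)^(1/3) + 16 + 2^(2/3)*(21*sqrt(3201) + 1195)^(1/3))/42)*cos(2^(1/3)*sqrt(3)*x*(-2^(1/3)*(21*sqrt(3201) + 1195)^(1/3) + 32/(21*sqrt(3201) + 1195)^(1/3))/42) + C3*exp(x*(-2^(2/3)*(21*sqrt(3201) + 1195)^(1/3) - 32*2^(1/3)/(21*sqrt(3201) + 1195)^(1/3) + 8)/21) + 7/16


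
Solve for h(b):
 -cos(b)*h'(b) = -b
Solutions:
 h(b) = C1 + Integral(b/cos(b), b)


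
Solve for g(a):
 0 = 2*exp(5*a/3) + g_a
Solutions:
 g(a) = C1 - 6*exp(5*a/3)/5


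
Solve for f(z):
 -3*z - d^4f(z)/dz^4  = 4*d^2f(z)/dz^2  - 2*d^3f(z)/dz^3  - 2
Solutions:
 f(z) = C1 + C2*z - z^3/8 + z^2/16 + (C3*sin(sqrt(3)*z) + C4*cos(sqrt(3)*z))*exp(z)


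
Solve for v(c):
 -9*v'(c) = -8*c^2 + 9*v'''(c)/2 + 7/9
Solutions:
 v(c) = C1 + C2*sin(sqrt(2)*c) + C3*cos(sqrt(2)*c) + 8*c^3/27 - 79*c/81


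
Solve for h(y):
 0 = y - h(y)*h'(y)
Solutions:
 h(y) = -sqrt(C1 + y^2)
 h(y) = sqrt(C1 + y^2)


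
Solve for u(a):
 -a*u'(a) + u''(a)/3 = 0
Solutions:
 u(a) = C1 + C2*erfi(sqrt(6)*a/2)


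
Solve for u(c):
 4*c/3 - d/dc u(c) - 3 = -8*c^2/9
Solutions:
 u(c) = C1 + 8*c^3/27 + 2*c^2/3 - 3*c


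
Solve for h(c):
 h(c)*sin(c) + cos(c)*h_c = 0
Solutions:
 h(c) = C1*cos(c)


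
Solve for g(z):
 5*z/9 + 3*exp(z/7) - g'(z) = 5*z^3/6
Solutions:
 g(z) = C1 - 5*z^4/24 + 5*z^2/18 + 21*exp(z/7)


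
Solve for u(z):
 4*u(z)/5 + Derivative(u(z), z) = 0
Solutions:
 u(z) = C1*exp(-4*z/5)


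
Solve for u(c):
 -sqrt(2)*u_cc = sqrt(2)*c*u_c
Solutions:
 u(c) = C1 + C2*erf(sqrt(2)*c/2)


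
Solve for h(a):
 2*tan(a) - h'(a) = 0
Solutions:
 h(a) = C1 - 2*log(cos(a))


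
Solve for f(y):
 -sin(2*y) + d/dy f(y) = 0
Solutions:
 f(y) = C1 - cos(2*y)/2


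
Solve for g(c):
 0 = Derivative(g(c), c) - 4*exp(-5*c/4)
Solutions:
 g(c) = C1 - 16*exp(-5*c/4)/5


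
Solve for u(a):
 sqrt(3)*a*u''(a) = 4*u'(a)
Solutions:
 u(a) = C1 + C2*a^(1 + 4*sqrt(3)/3)


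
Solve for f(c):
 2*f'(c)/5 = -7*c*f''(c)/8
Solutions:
 f(c) = C1 + C2*c^(19/35)


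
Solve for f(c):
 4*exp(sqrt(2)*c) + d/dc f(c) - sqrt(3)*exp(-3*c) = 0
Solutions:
 f(c) = C1 - 2*sqrt(2)*exp(sqrt(2)*c) - sqrt(3)*exp(-3*c)/3


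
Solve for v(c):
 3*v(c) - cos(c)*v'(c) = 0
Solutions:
 v(c) = C1*(sin(c) + 1)^(3/2)/(sin(c) - 1)^(3/2)


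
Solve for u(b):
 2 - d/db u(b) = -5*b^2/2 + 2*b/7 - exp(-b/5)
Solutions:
 u(b) = C1 + 5*b^3/6 - b^2/7 + 2*b - 5*exp(-b/5)


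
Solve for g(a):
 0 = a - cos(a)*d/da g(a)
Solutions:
 g(a) = C1 + Integral(a/cos(a), a)


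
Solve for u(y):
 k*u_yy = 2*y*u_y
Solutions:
 u(y) = C1 + C2*erf(y*sqrt(-1/k))/sqrt(-1/k)


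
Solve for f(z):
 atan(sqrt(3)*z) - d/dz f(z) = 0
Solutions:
 f(z) = C1 + z*atan(sqrt(3)*z) - sqrt(3)*log(3*z^2 + 1)/6


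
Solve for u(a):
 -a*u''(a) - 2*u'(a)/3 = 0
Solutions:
 u(a) = C1 + C2*a^(1/3)


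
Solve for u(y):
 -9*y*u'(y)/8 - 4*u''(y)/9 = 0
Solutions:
 u(y) = C1 + C2*erf(9*y/8)


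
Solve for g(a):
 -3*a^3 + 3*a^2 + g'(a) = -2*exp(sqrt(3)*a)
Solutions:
 g(a) = C1 + 3*a^4/4 - a^3 - 2*sqrt(3)*exp(sqrt(3)*a)/3


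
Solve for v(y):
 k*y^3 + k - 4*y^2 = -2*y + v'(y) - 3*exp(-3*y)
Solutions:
 v(y) = C1 + k*y^4/4 + k*y - 4*y^3/3 + y^2 - exp(-3*y)


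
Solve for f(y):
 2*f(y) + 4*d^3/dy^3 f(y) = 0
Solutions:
 f(y) = C3*exp(-2^(2/3)*y/2) + (C1*sin(2^(2/3)*sqrt(3)*y/4) + C2*cos(2^(2/3)*sqrt(3)*y/4))*exp(2^(2/3)*y/4)


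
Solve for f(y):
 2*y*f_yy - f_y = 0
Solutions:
 f(y) = C1 + C2*y^(3/2)


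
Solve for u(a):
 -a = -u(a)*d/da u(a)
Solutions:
 u(a) = -sqrt(C1 + a^2)
 u(a) = sqrt(C1 + a^2)


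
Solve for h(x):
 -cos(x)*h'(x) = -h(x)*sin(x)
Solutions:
 h(x) = C1/cos(x)


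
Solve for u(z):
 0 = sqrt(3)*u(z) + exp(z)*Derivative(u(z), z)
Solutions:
 u(z) = C1*exp(sqrt(3)*exp(-z))


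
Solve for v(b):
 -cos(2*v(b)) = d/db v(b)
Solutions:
 v(b) = -asin((C1 + exp(4*b))/(C1 - exp(4*b)))/2 + pi/2
 v(b) = asin((C1 + exp(4*b))/(C1 - exp(4*b)))/2


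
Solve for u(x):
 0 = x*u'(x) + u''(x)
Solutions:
 u(x) = C1 + C2*erf(sqrt(2)*x/2)


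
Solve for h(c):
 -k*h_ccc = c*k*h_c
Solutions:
 h(c) = C1 + Integral(C2*airyai(-c) + C3*airybi(-c), c)


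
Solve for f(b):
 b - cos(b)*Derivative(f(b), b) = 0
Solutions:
 f(b) = C1 + Integral(b/cos(b), b)


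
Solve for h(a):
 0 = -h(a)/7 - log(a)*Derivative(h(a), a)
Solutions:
 h(a) = C1*exp(-li(a)/7)


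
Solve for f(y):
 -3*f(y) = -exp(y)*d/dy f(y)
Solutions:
 f(y) = C1*exp(-3*exp(-y))


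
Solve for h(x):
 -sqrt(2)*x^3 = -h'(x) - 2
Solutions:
 h(x) = C1 + sqrt(2)*x^4/4 - 2*x


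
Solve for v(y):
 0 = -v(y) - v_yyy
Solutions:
 v(y) = C3*exp(-y) + (C1*sin(sqrt(3)*y/2) + C2*cos(sqrt(3)*y/2))*exp(y/2)


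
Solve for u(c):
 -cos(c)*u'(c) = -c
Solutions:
 u(c) = C1 + Integral(c/cos(c), c)


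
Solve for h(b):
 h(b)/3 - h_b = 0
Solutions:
 h(b) = C1*exp(b/3)


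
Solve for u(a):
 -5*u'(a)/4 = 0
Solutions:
 u(a) = C1


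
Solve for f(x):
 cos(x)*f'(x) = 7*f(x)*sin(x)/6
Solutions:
 f(x) = C1/cos(x)^(7/6)


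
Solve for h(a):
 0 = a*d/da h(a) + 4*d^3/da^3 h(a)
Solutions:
 h(a) = C1 + Integral(C2*airyai(-2^(1/3)*a/2) + C3*airybi(-2^(1/3)*a/2), a)


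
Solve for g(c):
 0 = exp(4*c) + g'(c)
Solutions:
 g(c) = C1 - exp(4*c)/4


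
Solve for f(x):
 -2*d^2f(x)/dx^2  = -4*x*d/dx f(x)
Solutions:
 f(x) = C1 + C2*erfi(x)


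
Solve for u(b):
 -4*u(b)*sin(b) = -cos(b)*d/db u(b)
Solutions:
 u(b) = C1/cos(b)^4


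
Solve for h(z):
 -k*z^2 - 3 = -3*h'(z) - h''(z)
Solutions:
 h(z) = C1 + C2*exp(-3*z) + k*z^3/9 - k*z^2/9 + 2*k*z/27 + z


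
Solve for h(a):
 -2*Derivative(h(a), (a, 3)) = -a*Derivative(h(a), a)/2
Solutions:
 h(a) = C1 + Integral(C2*airyai(2^(1/3)*a/2) + C3*airybi(2^(1/3)*a/2), a)


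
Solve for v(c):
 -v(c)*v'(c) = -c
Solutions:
 v(c) = -sqrt(C1 + c^2)
 v(c) = sqrt(C1 + c^2)


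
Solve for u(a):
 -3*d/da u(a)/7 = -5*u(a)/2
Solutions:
 u(a) = C1*exp(35*a/6)


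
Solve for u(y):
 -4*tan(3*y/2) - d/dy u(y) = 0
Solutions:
 u(y) = C1 + 8*log(cos(3*y/2))/3


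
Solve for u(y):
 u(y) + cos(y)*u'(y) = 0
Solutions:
 u(y) = C1*sqrt(sin(y) - 1)/sqrt(sin(y) + 1)


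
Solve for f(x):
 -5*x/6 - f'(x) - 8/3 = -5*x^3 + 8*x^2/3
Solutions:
 f(x) = C1 + 5*x^4/4 - 8*x^3/9 - 5*x^2/12 - 8*x/3


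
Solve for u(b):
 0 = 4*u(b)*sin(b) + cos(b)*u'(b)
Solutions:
 u(b) = C1*cos(b)^4


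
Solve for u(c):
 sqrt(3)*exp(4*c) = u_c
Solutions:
 u(c) = C1 + sqrt(3)*exp(4*c)/4


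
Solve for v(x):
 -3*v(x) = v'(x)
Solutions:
 v(x) = C1*exp(-3*x)


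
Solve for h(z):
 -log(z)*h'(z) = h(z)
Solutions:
 h(z) = C1*exp(-li(z))


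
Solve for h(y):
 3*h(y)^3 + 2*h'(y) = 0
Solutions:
 h(y) = -sqrt(-1/(C1 - 3*y))
 h(y) = sqrt(-1/(C1 - 3*y))


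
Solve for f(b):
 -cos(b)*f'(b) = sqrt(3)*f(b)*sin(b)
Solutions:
 f(b) = C1*cos(b)^(sqrt(3))


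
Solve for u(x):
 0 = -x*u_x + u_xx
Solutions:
 u(x) = C1 + C2*erfi(sqrt(2)*x/2)


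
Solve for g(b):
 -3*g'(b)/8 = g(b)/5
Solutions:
 g(b) = C1*exp(-8*b/15)


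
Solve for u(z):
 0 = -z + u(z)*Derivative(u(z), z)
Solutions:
 u(z) = -sqrt(C1 + z^2)
 u(z) = sqrt(C1 + z^2)


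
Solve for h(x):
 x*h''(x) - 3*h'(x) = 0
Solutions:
 h(x) = C1 + C2*x^4


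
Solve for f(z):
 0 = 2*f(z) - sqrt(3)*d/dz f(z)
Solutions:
 f(z) = C1*exp(2*sqrt(3)*z/3)


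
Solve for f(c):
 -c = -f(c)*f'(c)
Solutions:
 f(c) = -sqrt(C1 + c^2)
 f(c) = sqrt(C1 + c^2)


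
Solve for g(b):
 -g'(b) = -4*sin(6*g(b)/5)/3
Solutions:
 -4*b/3 + 5*log(cos(6*g(b)/5) - 1)/12 - 5*log(cos(6*g(b)/5) + 1)/12 = C1


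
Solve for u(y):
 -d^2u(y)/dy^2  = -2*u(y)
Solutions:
 u(y) = C1*exp(-sqrt(2)*y) + C2*exp(sqrt(2)*y)


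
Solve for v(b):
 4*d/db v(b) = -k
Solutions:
 v(b) = C1 - b*k/4


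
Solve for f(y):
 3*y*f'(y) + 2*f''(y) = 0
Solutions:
 f(y) = C1 + C2*erf(sqrt(3)*y/2)


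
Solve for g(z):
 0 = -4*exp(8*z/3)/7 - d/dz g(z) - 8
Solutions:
 g(z) = C1 - 8*z - 3*exp(8*z/3)/14


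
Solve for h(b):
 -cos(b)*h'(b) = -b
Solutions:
 h(b) = C1 + Integral(b/cos(b), b)


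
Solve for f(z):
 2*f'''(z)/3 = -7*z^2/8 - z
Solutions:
 f(z) = C1 + C2*z + C3*z^2 - 7*z^5/320 - z^4/16


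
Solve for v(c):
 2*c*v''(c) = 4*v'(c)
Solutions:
 v(c) = C1 + C2*c^3


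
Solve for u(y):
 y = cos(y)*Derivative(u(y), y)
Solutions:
 u(y) = C1 + Integral(y/cos(y), y)


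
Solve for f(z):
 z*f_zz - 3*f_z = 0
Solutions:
 f(z) = C1 + C2*z^4


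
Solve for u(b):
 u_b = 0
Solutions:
 u(b) = C1


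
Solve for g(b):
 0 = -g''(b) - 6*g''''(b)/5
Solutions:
 g(b) = C1 + C2*b + C3*sin(sqrt(30)*b/6) + C4*cos(sqrt(30)*b/6)


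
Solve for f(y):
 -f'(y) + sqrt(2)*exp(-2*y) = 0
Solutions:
 f(y) = C1 - sqrt(2)*exp(-2*y)/2


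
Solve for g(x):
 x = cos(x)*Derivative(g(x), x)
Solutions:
 g(x) = C1 + Integral(x/cos(x), x)


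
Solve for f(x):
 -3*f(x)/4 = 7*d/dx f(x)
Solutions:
 f(x) = C1*exp(-3*x/28)


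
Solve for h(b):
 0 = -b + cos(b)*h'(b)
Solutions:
 h(b) = C1 + Integral(b/cos(b), b)


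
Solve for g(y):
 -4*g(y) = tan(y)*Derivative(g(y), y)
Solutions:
 g(y) = C1/sin(y)^4


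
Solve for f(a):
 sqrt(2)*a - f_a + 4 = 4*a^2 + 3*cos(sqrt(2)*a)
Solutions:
 f(a) = C1 - 4*a^3/3 + sqrt(2)*a^2/2 + 4*a - 3*sqrt(2)*sin(sqrt(2)*a)/2


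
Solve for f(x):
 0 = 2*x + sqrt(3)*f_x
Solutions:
 f(x) = C1 - sqrt(3)*x^2/3


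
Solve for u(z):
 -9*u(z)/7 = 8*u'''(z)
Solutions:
 u(z) = C3*exp(-21^(2/3)*z/14) + (C1*sin(3*3^(1/6)*7^(2/3)*z/28) + C2*cos(3*3^(1/6)*7^(2/3)*z/28))*exp(21^(2/3)*z/28)


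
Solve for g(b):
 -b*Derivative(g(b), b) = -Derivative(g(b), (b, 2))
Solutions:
 g(b) = C1 + C2*erfi(sqrt(2)*b/2)


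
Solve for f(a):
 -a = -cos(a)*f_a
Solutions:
 f(a) = C1 + Integral(a/cos(a), a)


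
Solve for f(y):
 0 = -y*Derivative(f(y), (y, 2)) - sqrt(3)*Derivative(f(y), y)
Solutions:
 f(y) = C1 + C2*y^(1 - sqrt(3))


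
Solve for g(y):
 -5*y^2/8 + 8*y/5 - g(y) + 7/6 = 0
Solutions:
 g(y) = -5*y^2/8 + 8*y/5 + 7/6


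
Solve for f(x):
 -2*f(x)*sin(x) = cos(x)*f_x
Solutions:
 f(x) = C1*cos(x)^2


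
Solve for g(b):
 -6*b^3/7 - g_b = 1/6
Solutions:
 g(b) = C1 - 3*b^4/14 - b/6


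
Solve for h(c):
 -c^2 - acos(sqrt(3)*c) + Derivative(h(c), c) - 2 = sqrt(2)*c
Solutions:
 h(c) = C1 + c^3/3 + sqrt(2)*c^2/2 + c*acos(sqrt(3)*c) + 2*c - sqrt(3)*sqrt(1 - 3*c^2)/3
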